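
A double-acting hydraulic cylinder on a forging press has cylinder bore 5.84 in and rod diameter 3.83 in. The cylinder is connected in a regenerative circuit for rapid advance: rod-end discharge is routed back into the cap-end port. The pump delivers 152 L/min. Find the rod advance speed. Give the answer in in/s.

In regeneration the rod-end outflow joins the pump flow into the cap end, so the net volume the pump must supply per unit advance equals the rod cross-section area.
Rod cross-section A_rod = π/4 × (3.83 in)² = 11.52 in^2
v = Q_pump / A_rod

v ≈ 13.4 in/s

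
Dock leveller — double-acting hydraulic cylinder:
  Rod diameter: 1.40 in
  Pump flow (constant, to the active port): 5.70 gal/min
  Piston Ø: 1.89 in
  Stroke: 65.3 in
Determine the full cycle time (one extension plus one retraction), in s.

Cap-side area A_cap = π/4 × (1.89 in)² = 2.806 in^2
Rod-side annular area A_ann = π/4 × (1.89² − 1.40²) = 1.266 in^2
t_ext = A_cap·L/Q = 8.348 s
t_ret = A_ann·L/Q = 3.768 s
t_cycle = t_ext + t_ret

t ≈ 12.1 s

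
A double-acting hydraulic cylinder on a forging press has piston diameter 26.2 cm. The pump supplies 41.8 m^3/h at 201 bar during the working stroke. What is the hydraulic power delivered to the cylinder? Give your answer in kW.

Hydraulic power = P × Q

W ≈ 233 kW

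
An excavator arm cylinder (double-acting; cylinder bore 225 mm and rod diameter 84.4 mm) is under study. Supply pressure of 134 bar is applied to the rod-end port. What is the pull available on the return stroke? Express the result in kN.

F ≈ 458 kN

Rod-side annular area A_ann = π/4 × (225² − 84.4²) = 34170 mm^2
On retraction the pressure acts on the annular area (bore minus rod).
F = P × A_ann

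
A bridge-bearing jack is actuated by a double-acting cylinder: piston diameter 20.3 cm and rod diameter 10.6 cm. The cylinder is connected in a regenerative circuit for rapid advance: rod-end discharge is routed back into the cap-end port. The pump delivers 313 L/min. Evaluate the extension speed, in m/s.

v ≈ 0.591 m/s

In regeneration the rod-end outflow joins the pump flow into the cap end, so the net volume the pump must supply per unit advance equals the rod cross-section area.
Rod cross-section A_rod = π/4 × (10.6 cm)² = 88.25 cm^2
v = Q_pump / A_rod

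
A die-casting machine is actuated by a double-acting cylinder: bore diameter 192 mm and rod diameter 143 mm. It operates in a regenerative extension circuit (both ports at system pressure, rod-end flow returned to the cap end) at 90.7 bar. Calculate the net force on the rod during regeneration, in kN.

F ≈ 146 kN

With equal pressure on both faces, forces on the annular region cancel; the net push is pressure × rod cross-section.
Rod cross-section A_rod = π/4 × (143 mm)² = 16060 mm^2
F = P × A_rod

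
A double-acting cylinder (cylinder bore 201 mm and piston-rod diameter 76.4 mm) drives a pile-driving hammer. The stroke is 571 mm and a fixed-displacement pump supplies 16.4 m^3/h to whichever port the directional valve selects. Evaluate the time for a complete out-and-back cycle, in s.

t ≈ 7.38 s

Cap-side area A_cap = π/4 × (201 mm)² = 31730 mm^2
Rod-side annular area A_ann = π/4 × (201² − 76.4²) = 27150 mm^2
t_ext = A_cap·L/Q = 3.977 s
t_ret = A_ann·L/Q = 3.403 s
t_cycle = t_ext + t_ret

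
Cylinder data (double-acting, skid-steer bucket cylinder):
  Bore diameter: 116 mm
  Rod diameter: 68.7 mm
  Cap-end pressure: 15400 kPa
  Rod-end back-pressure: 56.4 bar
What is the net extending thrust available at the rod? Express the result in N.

F ≈ 1.24e5 N

Cap-side area A_cap = π/4 × (116 mm)² = 10570 mm^2
Rod-side annular area A_ann = π/4 × (116² − 68.7²) = 6861 mm^2
Net thrust = P_cap·A_cap − P_rod·A_ann = 1.628e5 N − 38700 N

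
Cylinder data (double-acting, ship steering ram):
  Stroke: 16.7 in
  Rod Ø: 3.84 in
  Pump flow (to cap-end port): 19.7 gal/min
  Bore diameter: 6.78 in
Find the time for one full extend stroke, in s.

Cap-side area A_cap = π/4 × (6.78 in)² = 36.10 in^2
Swept volume V = A × L; t = V / Q = A·L / Q

t ≈ 7.95 s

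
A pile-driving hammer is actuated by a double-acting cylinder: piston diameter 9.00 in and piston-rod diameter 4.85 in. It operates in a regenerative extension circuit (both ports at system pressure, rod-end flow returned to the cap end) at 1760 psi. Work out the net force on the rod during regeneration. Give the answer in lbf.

With equal pressure on both faces, forces on the annular region cancel; the net push is pressure × rod cross-section.
Rod cross-section A_rod = π/4 × (4.85 in)² = 18.47 in^2
F = P × A_rod

F ≈ 32500 lbf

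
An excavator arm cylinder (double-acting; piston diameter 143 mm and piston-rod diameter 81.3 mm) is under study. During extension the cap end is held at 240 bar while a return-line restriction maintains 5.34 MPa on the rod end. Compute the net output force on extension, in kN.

Cap-side area A_cap = π/4 × (143 mm)² = 16060 mm^2
Rod-side annular area A_ann = π/4 × (143² − 81.3²) = 10870 mm^2
Net thrust = P_cap·A_cap − P_rod·A_ann = 385.5 kN − 58.04 kN

F ≈ 327 kN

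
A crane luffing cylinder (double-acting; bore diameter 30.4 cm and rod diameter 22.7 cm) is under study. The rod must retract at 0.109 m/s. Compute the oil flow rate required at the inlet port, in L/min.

Q ≈ 210 L/min

Rod-side annular area A_ann = π/4 × (30.4² − 22.7²) = 321.1 cm^2
Q = A × v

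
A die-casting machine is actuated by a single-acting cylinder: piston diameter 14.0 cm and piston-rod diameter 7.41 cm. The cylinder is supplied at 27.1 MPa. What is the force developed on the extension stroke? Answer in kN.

Cap-side area A_cap = π/4 × (14.0 cm)² = 153.9 cm^2
F = P × A_cap = 27.1 MPa × A_cap

F ≈ 417 kN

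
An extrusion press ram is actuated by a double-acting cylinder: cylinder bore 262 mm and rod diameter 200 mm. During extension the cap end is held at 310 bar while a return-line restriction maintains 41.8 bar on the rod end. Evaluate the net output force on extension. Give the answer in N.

Cap-side area A_cap = π/4 × (262 mm)² = 53910 mm^2
Rod-side annular area A_ann = π/4 × (262² − 200²) = 22500 mm^2
Net thrust = P_cap·A_cap − P_rod·A_ann = 1.671e6 N − 94040 N

F ≈ 1.58e6 N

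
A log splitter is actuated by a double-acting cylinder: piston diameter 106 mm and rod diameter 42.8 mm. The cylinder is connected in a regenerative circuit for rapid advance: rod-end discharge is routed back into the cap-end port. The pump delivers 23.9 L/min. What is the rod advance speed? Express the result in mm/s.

v ≈ 277 mm/s

In regeneration the rod-end outflow joins the pump flow into the cap end, so the net volume the pump must supply per unit advance equals the rod cross-section area.
Rod cross-section A_rod = π/4 × (42.8 mm)² = 1439 mm^2
v = Q_pump / A_rod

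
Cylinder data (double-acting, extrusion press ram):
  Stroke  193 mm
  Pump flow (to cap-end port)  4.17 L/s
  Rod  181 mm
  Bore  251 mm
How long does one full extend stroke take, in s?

Cap-side area A_cap = π/4 × (251 mm)² = 49480 mm^2
Swept volume V = A × L; t = V / Q = A·L / Q

t ≈ 2.29 s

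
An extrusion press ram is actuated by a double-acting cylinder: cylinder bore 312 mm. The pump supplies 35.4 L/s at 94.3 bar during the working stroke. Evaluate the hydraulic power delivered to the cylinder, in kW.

Hydraulic power = P × Q

W ≈ 334 kW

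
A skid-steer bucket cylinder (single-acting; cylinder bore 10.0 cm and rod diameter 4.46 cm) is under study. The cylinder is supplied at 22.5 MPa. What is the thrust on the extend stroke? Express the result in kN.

F ≈ 177 kN

Cap-side area A_cap = π/4 × (10.0 cm)² = 78.54 cm^2
F = P × A_cap = 22.5 MPa × A_cap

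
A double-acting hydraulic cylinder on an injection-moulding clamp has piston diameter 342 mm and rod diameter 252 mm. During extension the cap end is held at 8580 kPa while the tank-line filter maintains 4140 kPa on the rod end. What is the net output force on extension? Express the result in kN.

Cap-side area A_cap = π/4 × (342 mm)² = 91860 mm^2
Rod-side annular area A_ann = π/4 × (342² − 252²) = 41990 mm^2
Net thrust = P_cap·A_cap − P_rod·A_ann = 788.2 kN − 173.8 kN

F ≈ 614 kN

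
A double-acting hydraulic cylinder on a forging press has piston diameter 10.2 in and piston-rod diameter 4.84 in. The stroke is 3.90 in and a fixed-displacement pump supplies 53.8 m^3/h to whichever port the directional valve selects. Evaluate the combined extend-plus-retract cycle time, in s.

Cap-side area A_cap = π/4 × (10.2 in)² = 81.71 in^2
Rod-side annular area A_ann = π/4 × (10.2² − 4.84²) = 63.31 in^2
t_ext = A_cap·L/Q = 0.3494 s
t_ret = A_ann·L/Q = 0.2708 s
t_cycle = t_ext + t_ret

t ≈ 0.620 s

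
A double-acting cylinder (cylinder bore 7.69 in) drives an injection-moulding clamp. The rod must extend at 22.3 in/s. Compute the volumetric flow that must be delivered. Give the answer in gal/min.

Q ≈ 269 gal/min

Cap-side area A_cap = π/4 × (7.69 in)² = 46.45 in^2
Q = A × v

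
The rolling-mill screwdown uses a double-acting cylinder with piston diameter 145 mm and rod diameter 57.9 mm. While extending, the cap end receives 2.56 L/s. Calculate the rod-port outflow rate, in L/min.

Cap-side area A_cap = π/4 × (145 mm)² = 16510 mm^2
Rod-side annular area A_ann = π/4 × (145² − 57.9²) = 13880 mm^2
Piston speed v = Q_in/A_cap; rod-end outflow Q_out = v × A_ann = Q_in × A_ann/A_cap.

Q_out ≈ 129 L/min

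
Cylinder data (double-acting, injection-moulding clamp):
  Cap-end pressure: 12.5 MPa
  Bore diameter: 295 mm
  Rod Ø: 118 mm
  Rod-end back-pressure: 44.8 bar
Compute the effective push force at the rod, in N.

Cap-side area A_cap = π/4 × (295 mm)² = 68350 mm^2
Rod-side annular area A_ann = π/4 × (295² − 118²) = 57410 mm^2
Net thrust = P_cap·A_cap − P_rod·A_ann = 8.544e5 N − 2.572e5 N

F ≈ 5.97e5 N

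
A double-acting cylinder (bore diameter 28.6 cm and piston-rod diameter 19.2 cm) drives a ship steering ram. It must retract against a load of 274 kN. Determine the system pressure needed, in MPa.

Rod-side annular area A_ann = π/4 × (28.6² − 19.2²) = 352.9 cm^2
Retraction: pressure acts on the annular area.
P = F / A = 274 kN / A

P ≈ 7.76 MPa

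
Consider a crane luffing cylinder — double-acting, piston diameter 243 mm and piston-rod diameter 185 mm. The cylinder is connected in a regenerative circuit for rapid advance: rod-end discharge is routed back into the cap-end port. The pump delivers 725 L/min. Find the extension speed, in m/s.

v ≈ 0.450 m/s

In regeneration the rod-end outflow joins the pump flow into the cap end, so the net volume the pump must supply per unit advance equals the rod cross-section area.
Rod cross-section A_rod = π/4 × (185 mm)² = 26880 mm^2
v = Q_pump / A_rod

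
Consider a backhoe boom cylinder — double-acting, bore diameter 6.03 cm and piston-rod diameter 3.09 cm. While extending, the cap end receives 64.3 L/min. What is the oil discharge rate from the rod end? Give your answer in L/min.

Q_out ≈ 47.4 L/min

Cap-side area A_cap = π/4 × (6.03 cm)² = 28.56 cm^2
Rod-side annular area A_ann = π/4 × (6.03² − 3.09²) = 21.06 cm^2
Piston speed v = Q_in/A_cap; rod-end outflow Q_out = v × A_ann = Q_in × A_ann/A_cap.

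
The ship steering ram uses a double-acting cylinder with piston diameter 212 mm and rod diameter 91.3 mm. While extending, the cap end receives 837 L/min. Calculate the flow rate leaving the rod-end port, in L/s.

Cap-side area A_cap = π/4 × (212 mm)² = 35300 mm^2
Rod-side annular area A_ann = π/4 × (212² − 91.3²) = 28750 mm^2
Piston speed v = Q_in/A_cap; rod-end outflow Q_out = v × A_ann = Q_in × A_ann/A_cap.

Q_out ≈ 11.4 L/s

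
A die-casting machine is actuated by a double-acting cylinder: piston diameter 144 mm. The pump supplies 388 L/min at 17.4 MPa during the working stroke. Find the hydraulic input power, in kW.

W ≈ 113 kW

Hydraulic power = P × Q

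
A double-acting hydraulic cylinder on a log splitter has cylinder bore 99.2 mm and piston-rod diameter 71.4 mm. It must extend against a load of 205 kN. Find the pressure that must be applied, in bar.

P ≈ 265 bar

Cap-side area A_cap = π/4 × (99.2 mm)² = 7729 mm^2
P = F / A = 205 kN / A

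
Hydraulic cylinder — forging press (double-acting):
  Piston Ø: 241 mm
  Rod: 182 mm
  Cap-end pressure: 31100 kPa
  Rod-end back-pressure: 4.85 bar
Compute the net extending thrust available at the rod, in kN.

F ≈ 1410 kN

Cap-side area A_cap = π/4 × (241 mm)² = 45620 mm^2
Rod-side annular area A_ann = π/4 × (241² − 182²) = 19600 mm^2
Net thrust = P_cap·A_cap − P_rod·A_ann = 1419 kN − 9.507 kN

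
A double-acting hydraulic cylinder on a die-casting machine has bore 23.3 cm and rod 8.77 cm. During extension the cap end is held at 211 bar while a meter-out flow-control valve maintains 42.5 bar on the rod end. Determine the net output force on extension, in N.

F ≈ 7.44e5 N

Cap-side area A_cap = π/4 × (23.3 cm)² = 426.4 cm^2
Rod-side annular area A_ann = π/4 × (23.3² − 8.77²) = 366.0 cm^2
Net thrust = P_cap·A_cap − P_rod·A_ann = 8.997e5 N − 1.555e5 N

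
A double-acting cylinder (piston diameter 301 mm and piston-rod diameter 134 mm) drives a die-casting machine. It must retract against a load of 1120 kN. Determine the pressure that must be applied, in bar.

Rod-side annular area A_ann = π/4 × (301² − 134²) = 57060 mm^2
Retraction: pressure acts on the annular area.
P = F / A = 1120 kN / A

P ≈ 196 bar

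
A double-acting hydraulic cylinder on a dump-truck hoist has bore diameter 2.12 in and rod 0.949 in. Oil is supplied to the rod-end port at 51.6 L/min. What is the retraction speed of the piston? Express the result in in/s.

v ≈ 18.6 in/s

Rod-side annular area A_ann = π/4 × (2.12² − 0.949²) = 2.823 in^2
Flow into the rod-end port fills the annular volume.
v = Q / A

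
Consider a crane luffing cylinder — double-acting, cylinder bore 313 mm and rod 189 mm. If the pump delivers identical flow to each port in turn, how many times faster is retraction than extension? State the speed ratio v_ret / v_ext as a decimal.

v_ret/v_ext ≈ 1.57

Cap-side area A_cap = π/4 × (313 mm)² = 76940 mm^2
Rod-side annular area A_ann = π/4 × (313² − 189²) = 48890 mm^2
For equal Q, v ∝ 1/A, so v_ret/v_ext = A_cap/A_ann.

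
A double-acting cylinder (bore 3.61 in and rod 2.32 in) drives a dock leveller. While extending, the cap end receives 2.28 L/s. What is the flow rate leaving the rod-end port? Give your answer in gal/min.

Q_out ≈ 21.2 gal/min

Cap-side area A_cap = π/4 × (3.61 in)² = 10.24 in^2
Rod-side annular area A_ann = π/4 × (3.61² − 2.32²) = 6.008 in^2
Piston speed v = Q_in/A_cap; rod-end outflow Q_out = v × A_ann = Q_in × A_ann/A_cap.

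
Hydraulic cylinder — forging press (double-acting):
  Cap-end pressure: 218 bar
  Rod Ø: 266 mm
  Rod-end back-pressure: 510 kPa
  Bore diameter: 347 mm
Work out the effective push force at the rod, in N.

F ≈ 2.04e6 N

Cap-side area A_cap = π/4 × (347 mm)² = 94570 mm^2
Rod-side annular area A_ann = π/4 × (347² − 266²) = 39000 mm^2
Net thrust = P_cap·A_cap − P_rod·A_ann = 2.062e6 N − 19890 N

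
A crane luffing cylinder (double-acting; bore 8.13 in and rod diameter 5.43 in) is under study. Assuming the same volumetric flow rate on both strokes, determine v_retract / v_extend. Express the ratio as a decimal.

v_ret/v_ext ≈ 1.81

Cap-side area A_cap = π/4 × (8.13 in)² = 51.91 in^2
Rod-side annular area A_ann = π/4 × (8.13² − 5.43²) = 28.75 in^2
For equal Q, v ∝ 1/A, so v_ret/v_ext = A_cap/A_ann.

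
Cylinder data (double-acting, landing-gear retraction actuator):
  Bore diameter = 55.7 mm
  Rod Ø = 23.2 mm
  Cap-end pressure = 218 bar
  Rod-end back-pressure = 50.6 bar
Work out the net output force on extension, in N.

Cap-side area A_cap = π/4 × (55.7 mm)² = 2437 mm^2
Rod-side annular area A_ann = π/4 × (55.7² − 23.2²) = 2014 mm^2
Net thrust = P_cap·A_cap − P_rod·A_ann = 53120 N − 10190 N

F ≈ 42900 N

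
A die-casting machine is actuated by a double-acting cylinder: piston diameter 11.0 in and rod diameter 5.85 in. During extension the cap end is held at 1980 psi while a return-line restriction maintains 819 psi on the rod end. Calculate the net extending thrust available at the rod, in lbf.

F ≈ 1.32e5 lbf

Cap-side area A_cap = π/4 × (11.0 in)² = 95.03 in^2
Rod-side annular area A_ann = π/4 × (11.0² − 5.85²) = 68.15 in^2
Net thrust = P_cap·A_cap − P_rod·A_ann = 1.882e5 lbf − 55820 lbf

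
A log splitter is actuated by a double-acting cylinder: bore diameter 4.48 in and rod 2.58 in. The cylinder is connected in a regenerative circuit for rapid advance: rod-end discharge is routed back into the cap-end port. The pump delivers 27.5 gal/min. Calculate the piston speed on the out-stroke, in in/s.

v ≈ 20.3 in/s

In regeneration the rod-end outflow joins the pump flow into the cap end, so the net volume the pump must supply per unit advance equals the rod cross-section area.
Rod cross-section A_rod = π/4 × (2.58 in)² = 5.228 in^2
v = Q_pump / A_rod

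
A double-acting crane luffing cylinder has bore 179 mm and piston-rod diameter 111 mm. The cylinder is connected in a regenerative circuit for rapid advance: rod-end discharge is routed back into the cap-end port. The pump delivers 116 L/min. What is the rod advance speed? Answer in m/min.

In regeneration the rod-end outflow joins the pump flow into the cap end, so the net volume the pump must supply per unit advance equals the rod cross-section area.
Rod cross-section A_rod = π/4 × (111 mm)² = 9677 mm^2
v = Q_pump / A_rod

v ≈ 12.0 m/min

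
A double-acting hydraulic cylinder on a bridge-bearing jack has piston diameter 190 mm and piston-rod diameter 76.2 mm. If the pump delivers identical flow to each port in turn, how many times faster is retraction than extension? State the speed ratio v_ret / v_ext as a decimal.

Cap-side area A_cap = π/4 × (190 mm)² = 28350 mm^2
Rod-side annular area A_ann = π/4 × (190² − 76.2²) = 23790 mm^2
For equal Q, v ∝ 1/A, so v_ret/v_ext = A_cap/A_ann.

v_ret/v_ext ≈ 1.19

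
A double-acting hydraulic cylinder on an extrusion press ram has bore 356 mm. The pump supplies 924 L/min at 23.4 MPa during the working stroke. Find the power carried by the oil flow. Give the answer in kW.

Hydraulic power = P × Q

W ≈ 360 kW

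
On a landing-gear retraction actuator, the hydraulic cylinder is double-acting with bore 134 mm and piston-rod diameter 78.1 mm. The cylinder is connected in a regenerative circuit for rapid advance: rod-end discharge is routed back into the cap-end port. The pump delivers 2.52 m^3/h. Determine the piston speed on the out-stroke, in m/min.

v ≈ 8.77 m/min

In regeneration the rod-end outflow joins the pump flow into the cap end, so the net volume the pump must supply per unit advance equals the rod cross-section area.
Rod cross-section A_rod = π/4 × (78.1 mm)² = 4791 mm^2
v = Q_pump / A_rod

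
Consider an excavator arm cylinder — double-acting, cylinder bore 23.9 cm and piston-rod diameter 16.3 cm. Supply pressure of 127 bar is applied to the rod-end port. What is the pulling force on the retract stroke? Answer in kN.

Rod-side annular area A_ann = π/4 × (23.9² − 16.3²) = 240.0 cm^2
On retraction the pressure acts on the annular area (bore minus rod).
F = P × A_ann

F ≈ 305 kN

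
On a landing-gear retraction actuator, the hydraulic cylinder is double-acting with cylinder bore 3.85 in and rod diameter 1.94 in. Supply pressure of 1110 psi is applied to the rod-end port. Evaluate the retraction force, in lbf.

F ≈ 9640 lbf

Rod-side annular area A_ann = π/4 × (3.85² − 1.94²) = 8.686 in^2
On retraction the pressure acts on the annular area (bore minus rod).
F = P × A_ann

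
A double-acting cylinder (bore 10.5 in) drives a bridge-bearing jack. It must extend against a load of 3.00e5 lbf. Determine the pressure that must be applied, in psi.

P ≈ 3460 psi

Cap-side area A_cap = π/4 × (10.5 in)² = 86.59 in^2
P = F / A = 3.00e5 lbf / A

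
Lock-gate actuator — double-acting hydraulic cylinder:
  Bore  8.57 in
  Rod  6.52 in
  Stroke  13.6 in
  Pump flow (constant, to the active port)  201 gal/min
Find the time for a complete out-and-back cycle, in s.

Cap-side area A_cap = π/4 × (8.57 in)² = 57.68 in^2
Rod-side annular area A_ann = π/4 × (8.57² − 6.52²) = 24.30 in^2
t_ext = A_cap·L/Q = 1.014 s
t_ret = A_ann·L/Q = 0.4270 s
t_cycle = t_ext + t_ret

t ≈ 1.44 s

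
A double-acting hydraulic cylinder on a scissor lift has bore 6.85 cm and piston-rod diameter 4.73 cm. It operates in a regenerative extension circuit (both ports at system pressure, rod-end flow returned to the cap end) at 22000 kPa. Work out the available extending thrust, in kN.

F ≈ 38.7 kN

With equal pressure on both faces, forces on the annular region cancel; the net push is pressure × rod cross-section.
Rod cross-section A_rod = π/4 × (4.73 cm)² = 17.57 cm^2
F = P × A_rod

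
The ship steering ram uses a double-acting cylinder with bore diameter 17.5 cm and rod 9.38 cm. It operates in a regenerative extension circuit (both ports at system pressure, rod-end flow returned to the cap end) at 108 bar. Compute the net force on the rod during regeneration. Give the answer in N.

With equal pressure on both faces, forces on the annular region cancel; the net push is pressure × rod cross-section.
Rod cross-section A_rod = π/4 × (9.38 cm)² = 69.10 cm^2
F = P × A_rod

F ≈ 74600 N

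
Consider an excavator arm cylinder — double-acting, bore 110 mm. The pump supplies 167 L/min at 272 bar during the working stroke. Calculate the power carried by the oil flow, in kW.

Hydraulic power = P × Q

W ≈ 75.7 kW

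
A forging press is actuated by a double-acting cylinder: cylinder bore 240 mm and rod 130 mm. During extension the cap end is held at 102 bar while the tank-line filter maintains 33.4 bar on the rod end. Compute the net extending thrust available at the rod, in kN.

F ≈ 355 kN

Cap-side area A_cap = π/4 × (240 mm)² = 45240 mm^2
Rod-side annular area A_ann = π/4 × (240² − 130²) = 31970 mm^2
Net thrust = P_cap·A_cap − P_rod·A_ann = 461.4 kN − 106.8 kN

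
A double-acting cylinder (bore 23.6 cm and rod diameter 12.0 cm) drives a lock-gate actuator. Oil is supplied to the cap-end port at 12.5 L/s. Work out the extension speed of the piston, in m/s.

v ≈ 0.286 m/s

Cap-side area A_cap = π/4 × (23.6 cm)² = 437.4 cm^2
v = Q / A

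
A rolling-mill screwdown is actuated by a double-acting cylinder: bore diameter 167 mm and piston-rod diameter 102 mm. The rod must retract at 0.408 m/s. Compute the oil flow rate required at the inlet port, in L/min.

Q ≈ 336 L/min

Rod-side annular area A_ann = π/4 × (167² − 102²) = 13730 mm^2
Q = A × v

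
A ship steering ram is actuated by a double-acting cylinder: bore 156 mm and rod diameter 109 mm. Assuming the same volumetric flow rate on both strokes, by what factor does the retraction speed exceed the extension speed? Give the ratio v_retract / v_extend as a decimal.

v_ret/v_ext ≈ 1.95

Cap-side area A_cap = π/4 × (156 mm)² = 19110 mm^2
Rod-side annular area A_ann = π/4 × (156² − 109²) = 9782 mm^2
For equal Q, v ∝ 1/A, so v_ret/v_ext = A_cap/A_ann.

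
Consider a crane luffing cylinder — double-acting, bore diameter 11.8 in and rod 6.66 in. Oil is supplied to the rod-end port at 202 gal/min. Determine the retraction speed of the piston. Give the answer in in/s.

Rod-side annular area A_ann = π/4 × (11.8² − 6.66²) = 74.52 in^2
Flow into the rod-end port fills the annular volume.
v = Q / A

v ≈ 10.4 in/s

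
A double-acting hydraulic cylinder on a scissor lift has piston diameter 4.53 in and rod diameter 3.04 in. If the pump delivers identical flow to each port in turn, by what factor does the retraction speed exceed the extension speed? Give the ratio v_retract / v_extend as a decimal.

v_ret/v_ext ≈ 1.82

Cap-side area A_cap = π/4 × (4.53 in)² = 16.12 in^2
Rod-side annular area A_ann = π/4 × (4.53² − 3.04²) = 8.859 in^2
For equal Q, v ∝ 1/A, so v_ret/v_ext = A_cap/A_ann.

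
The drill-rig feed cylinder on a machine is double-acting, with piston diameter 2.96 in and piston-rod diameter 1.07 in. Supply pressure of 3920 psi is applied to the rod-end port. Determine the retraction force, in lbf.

Rod-side annular area A_ann = π/4 × (2.96² − 1.07²) = 5.982 in^2
On retraction the pressure acts on the annular area (bore minus rod).
F = P × A_ann

F ≈ 23400 lbf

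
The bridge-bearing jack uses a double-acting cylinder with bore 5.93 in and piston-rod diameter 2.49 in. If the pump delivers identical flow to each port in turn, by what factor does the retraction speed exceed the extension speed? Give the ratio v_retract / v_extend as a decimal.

Cap-side area A_cap = π/4 × (5.93 in)² = 27.62 in^2
Rod-side annular area A_ann = π/4 × (5.93² − 2.49²) = 22.75 in^2
For equal Q, v ∝ 1/A, so v_ret/v_ext = A_cap/A_ann.

v_ret/v_ext ≈ 1.21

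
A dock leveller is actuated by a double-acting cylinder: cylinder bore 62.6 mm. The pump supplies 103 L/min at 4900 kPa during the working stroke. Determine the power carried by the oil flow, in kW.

W ≈ 8.41 kW

Hydraulic power = P × Q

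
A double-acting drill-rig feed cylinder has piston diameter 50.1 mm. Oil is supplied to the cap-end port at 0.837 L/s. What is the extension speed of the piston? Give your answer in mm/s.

v ≈ 425 mm/s

Cap-side area A_cap = π/4 × (50.1 mm)² = 1971 mm^2
v = Q / A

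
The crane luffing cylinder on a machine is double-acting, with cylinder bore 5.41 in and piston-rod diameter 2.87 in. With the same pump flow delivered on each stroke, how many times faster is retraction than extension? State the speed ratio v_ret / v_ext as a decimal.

Cap-side area A_cap = π/4 × (5.41 in)² = 22.99 in^2
Rod-side annular area A_ann = π/4 × (5.41² − 2.87²) = 16.52 in^2
For equal Q, v ∝ 1/A, so v_ret/v_ext = A_cap/A_ann.

v_ret/v_ext ≈ 1.39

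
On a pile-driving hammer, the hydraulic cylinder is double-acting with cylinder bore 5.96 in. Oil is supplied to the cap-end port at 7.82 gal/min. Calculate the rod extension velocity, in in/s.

Cap-side area A_cap = π/4 × (5.96 in)² = 27.90 in^2
v = Q / A

v ≈ 1.08 in/s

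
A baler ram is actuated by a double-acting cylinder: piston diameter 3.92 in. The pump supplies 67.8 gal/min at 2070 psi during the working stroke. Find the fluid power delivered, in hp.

W ≈ 81.9 hp

Hydraulic power = P × Q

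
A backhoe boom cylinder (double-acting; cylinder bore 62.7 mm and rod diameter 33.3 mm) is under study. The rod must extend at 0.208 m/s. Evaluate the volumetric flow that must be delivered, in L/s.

Q ≈ 0.642 L/s

Cap-side area A_cap = π/4 × (62.7 mm)² = 3088 mm^2
Q = A × v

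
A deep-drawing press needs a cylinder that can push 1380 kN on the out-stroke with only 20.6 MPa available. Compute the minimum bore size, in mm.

Extension force acts on the full piston face: F = P × (π/4)D².
D = √(4F / (πP)) = √(4 × 1380 kN / (π × 20.6 MPa))

D ≈ 292 mm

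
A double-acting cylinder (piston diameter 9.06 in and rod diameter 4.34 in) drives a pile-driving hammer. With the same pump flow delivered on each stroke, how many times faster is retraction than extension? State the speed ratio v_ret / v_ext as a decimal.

v_ret/v_ext ≈ 1.30

Cap-side area A_cap = π/4 × (9.06 in)² = 64.47 in^2
Rod-side annular area A_ann = π/4 × (9.06² − 4.34²) = 49.67 in^2
For equal Q, v ∝ 1/A, so v_ret/v_ext = A_cap/A_ann.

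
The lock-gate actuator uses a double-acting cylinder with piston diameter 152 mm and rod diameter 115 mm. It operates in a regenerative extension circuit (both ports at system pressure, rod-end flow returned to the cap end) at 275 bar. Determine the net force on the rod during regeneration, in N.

With equal pressure on both faces, forces on the annular region cancel; the net push is pressure × rod cross-section.
Rod cross-section A_rod = π/4 × (115 mm)² = 10390 mm^2
F = P × A_rod

F ≈ 2.86e5 N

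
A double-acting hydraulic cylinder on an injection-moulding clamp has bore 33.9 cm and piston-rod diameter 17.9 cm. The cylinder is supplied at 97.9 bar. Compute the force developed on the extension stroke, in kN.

F ≈ 884 kN

Cap-side area A_cap = π/4 × (33.9 cm)² = 902.6 cm^2
F = P × A_cap = 97.9 bar × A_cap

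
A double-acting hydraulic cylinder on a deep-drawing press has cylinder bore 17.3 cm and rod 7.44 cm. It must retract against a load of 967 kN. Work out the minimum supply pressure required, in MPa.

Rod-side annular area A_ann = π/4 × (17.3² − 7.44²) = 191.6 cm^2
Retraction: pressure acts on the annular area.
P = F / A = 967 kN / A

P ≈ 50.5 MPa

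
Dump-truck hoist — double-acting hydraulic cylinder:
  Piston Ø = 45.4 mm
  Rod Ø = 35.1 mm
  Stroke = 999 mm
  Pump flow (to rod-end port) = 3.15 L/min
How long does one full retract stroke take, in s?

t ≈ 12.4 s

Rod-side annular area A_ann = π/4 × (45.4² − 35.1²) = 651.2 mm^2
Swept volume V = A × L; t = V / Q = A·L / Q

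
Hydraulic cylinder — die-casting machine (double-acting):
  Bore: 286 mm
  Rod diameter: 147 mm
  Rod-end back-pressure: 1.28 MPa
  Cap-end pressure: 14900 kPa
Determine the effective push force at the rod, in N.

Cap-side area A_cap = π/4 × (286 mm)² = 64240 mm^2
Rod-side annular area A_ann = π/4 × (286² − 147²) = 47270 mm^2
Net thrust = P_cap·A_cap − P_rod·A_ann = 9.572e5 N − 60510 N

F ≈ 8.97e5 N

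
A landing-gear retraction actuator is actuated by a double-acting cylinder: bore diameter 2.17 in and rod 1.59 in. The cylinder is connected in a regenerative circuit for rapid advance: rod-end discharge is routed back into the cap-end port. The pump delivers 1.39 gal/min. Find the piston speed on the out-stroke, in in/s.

In regeneration the rod-end outflow joins the pump flow into the cap end, so the net volume the pump must supply per unit advance equals the rod cross-section area.
Rod cross-section A_rod = π/4 × (1.59 in)² = 1.986 in^2
v = Q_pump / A_rod

v ≈ 2.70 in/s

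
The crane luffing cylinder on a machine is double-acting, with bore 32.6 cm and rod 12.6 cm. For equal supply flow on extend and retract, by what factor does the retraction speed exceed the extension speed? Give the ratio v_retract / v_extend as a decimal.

v_ret/v_ext ≈ 1.18

Cap-side area A_cap = π/4 × (32.6 cm)² = 834.7 cm^2
Rod-side annular area A_ann = π/4 × (32.6² − 12.6²) = 710.0 cm^2
For equal Q, v ∝ 1/A, so v_ret/v_ext = A_cap/A_ann.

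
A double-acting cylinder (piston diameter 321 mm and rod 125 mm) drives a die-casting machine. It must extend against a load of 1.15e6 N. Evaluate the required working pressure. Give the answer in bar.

P ≈ 142 bar

Cap-side area A_cap = π/4 × (321 mm)² = 80930 mm^2
P = F / A = 1.15e6 N / A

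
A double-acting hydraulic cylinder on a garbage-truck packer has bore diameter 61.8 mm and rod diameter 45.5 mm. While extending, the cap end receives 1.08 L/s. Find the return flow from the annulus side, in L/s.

Q_out ≈ 0.495 L/s

Cap-side area A_cap = π/4 × (61.8 mm)² = 3000 mm^2
Rod-side annular area A_ann = π/4 × (61.8² − 45.5²) = 1374 mm^2
Piston speed v = Q_in/A_cap; rod-end outflow Q_out = v × A_ann = Q_in × A_ann/A_cap.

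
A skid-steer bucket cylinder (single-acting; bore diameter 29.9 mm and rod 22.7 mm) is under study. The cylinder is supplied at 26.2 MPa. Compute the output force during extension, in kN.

F ≈ 18.4 kN

Cap-side area A_cap = π/4 × (29.9 mm)² = 702.2 mm^2
F = P × A_cap = 26.2 MPa × A_cap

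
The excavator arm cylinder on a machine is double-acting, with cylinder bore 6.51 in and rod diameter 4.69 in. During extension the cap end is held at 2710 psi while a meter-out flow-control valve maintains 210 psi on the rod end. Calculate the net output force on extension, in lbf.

F ≈ 86800 lbf

Cap-side area A_cap = π/4 × (6.51 in)² = 33.29 in^2
Rod-side annular area A_ann = π/4 × (6.51² − 4.69²) = 16.01 in^2
Net thrust = P_cap·A_cap − P_rod·A_ann = 90200 lbf − 3362 lbf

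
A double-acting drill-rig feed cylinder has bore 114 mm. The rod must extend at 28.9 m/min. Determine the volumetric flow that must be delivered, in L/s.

Q ≈ 4.92 L/s

Cap-side area A_cap = π/4 × (114 mm)² = 10210 mm^2
Q = A × v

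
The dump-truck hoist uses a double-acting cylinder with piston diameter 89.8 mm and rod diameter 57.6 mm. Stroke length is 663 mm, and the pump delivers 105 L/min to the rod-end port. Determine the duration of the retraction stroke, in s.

Rod-side annular area A_ann = π/4 × (89.8² − 57.6²) = 3728 mm^2
Swept volume V = A × L; t = V / Q = A·L / Q

t ≈ 1.41 s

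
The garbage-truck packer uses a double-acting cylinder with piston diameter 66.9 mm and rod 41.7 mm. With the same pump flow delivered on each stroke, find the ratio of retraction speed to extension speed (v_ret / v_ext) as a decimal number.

Cap-side area A_cap = π/4 × (66.9 mm)² = 3515 mm^2
Rod-side annular area A_ann = π/4 × (66.9² − 41.7²) = 2149 mm^2
For equal Q, v ∝ 1/A, so v_ret/v_ext = A_cap/A_ann.

v_ret/v_ext ≈ 1.64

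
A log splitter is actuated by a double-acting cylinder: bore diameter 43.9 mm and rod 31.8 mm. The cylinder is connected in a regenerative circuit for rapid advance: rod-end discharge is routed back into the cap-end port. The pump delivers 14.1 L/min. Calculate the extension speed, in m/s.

v ≈ 0.296 m/s

In regeneration the rod-end outflow joins the pump flow into the cap end, so the net volume the pump must supply per unit advance equals the rod cross-section area.
Rod cross-section A_rod = π/4 × (31.8 mm)² = 794.2 mm^2
v = Q_pump / A_rod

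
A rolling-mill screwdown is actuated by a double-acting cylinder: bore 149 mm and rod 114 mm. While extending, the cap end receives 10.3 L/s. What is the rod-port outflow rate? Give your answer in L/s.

Cap-side area A_cap = π/4 × (149 mm)² = 17440 mm^2
Rod-side annular area A_ann = π/4 × (149² − 114²) = 7230 mm^2
Piston speed v = Q_in/A_cap; rod-end outflow Q_out = v × A_ann = Q_in × A_ann/A_cap.

Q_out ≈ 4.27 L/s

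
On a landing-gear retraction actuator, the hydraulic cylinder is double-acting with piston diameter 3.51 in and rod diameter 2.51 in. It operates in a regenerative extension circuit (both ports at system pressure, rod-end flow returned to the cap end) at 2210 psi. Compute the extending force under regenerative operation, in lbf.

With equal pressure on both faces, forces on the annular region cancel; the net push is pressure × rod cross-section.
Rod cross-section A_rod = π/4 × (2.51 in)² = 4.948 in^2
F = P × A_rod

F ≈ 10900 lbf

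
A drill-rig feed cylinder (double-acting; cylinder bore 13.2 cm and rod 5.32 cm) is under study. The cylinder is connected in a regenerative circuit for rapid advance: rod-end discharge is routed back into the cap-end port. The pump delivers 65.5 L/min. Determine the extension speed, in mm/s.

v ≈ 491 mm/s

In regeneration the rod-end outflow joins the pump flow into the cap end, so the net volume the pump must supply per unit advance equals the rod cross-section area.
Rod cross-section A_rod = π/4 × (5.32 cm)² = 22.23 cm^2
v = Q_pump / A_rod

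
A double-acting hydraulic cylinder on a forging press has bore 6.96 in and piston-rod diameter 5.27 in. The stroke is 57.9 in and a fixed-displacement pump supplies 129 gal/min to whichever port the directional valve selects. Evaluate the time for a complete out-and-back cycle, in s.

Cap-side area A_cap = π/4 × (6.96 in)² = 38.05 in^2
Rod-side annular area A_ann = π/4 × (6.96² − 5.27²) = 16.23 in^2
t_ext = A_cap·L/Q = 4.435 s
t_ret = A_ann·L/Q = 1.892 s
t_cycle = t_ext + t_ret

t ≈ 6.33 s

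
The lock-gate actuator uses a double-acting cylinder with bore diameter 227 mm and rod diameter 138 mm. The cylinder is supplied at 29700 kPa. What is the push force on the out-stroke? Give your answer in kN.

F ≈ 1200 kN

Cap-side area A_cap = π/4 × (227 mm)² = 40470 mm^2
F = P × A_cap = 29700 kPa × A_cap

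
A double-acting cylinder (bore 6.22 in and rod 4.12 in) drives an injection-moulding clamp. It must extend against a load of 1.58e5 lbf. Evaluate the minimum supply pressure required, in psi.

P ≈ 5200 psi

Cap-side area A_cap = π/4 × (6.22 in)² = 30.39 in^2
P = F / A = 1.58e5 lbf / A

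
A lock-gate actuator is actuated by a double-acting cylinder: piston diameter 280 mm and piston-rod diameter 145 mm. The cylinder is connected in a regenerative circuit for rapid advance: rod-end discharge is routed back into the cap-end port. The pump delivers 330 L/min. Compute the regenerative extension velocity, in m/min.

In regeneration the rod-end outflow joins the pump flow into the cap end, so the net volume the pump must supply per unit advance equals the rod cross-section area.
Rod cross-section A_rod = π/4 × (145 mm)² = 16510 mm^2
v = Q_pump / A_rod

v ≈ 20.0 m/min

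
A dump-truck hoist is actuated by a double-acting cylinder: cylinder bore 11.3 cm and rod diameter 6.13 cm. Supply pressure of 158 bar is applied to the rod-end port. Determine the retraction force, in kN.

F ≈ 112 kN

Rod-side annular area A_ann = π/4 × (11.3² − 6.13²) = 70.77 cm^2
On retraction the pressure acts on the annular area (bore minus rod).
F = P × A_ann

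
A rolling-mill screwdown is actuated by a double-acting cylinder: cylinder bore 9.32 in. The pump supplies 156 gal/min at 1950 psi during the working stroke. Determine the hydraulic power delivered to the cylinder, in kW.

W ≈ 132 kW

Hydraulic power = P × Q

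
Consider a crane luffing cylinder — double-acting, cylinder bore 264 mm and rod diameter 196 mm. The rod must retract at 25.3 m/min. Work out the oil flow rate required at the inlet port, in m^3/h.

Q ≈ 37.3 m^3/h

Rod-side annular area A_ann = π/4 × (264² − 196²) = 24570 mm^2
Q = A × v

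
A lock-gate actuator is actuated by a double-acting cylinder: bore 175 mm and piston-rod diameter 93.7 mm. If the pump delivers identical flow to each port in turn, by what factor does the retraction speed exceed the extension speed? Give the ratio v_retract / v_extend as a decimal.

Cap-side area A_cap = π/4 × (175 mm)² = 24050 mm^2
Rod-side annular area A_ann = π/4 × (175² − 93.7²) = 17160 mm^2
For equal Q, v ∝ 1/A, so v_ret/v_ext = A_cap/A_ann.

v_ret/v_ext ≈ 1.40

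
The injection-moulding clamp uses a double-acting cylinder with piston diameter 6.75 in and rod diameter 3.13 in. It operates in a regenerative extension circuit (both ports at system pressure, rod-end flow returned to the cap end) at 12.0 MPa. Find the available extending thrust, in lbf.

F ≈ 13400 lbf

With equal pressure on both faces, forces on the annular region cancel; the net push is pressure × rod cross-section.
Rod cross-section A_rod = π/4 × (3.13 in)² = 7.694 in^2
F = P × A_rod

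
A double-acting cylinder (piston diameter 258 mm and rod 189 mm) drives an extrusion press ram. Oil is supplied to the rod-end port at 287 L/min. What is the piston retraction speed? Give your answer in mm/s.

Rod-side annular area A_ann = π/4 × (258² − 189²) = 24220 mm^2
Flow into the rod-end port fills the annular volume.
v = Q / A

v ≈ 197 mm/s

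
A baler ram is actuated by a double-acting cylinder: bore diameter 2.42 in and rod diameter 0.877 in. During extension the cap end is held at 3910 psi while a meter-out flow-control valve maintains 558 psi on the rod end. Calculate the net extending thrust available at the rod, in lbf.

F ≈ 15800 lbf

Cap-side area A_cap = π/4 × (2.42 in)² = 4.600 in^2
Rod-side annular area A_ann = π/4 × (2.42² − 0.877²) = 3.996 in^2
Net thrust = P_cap·A_cap − P_rod·A_ann = 17980 lbf − 2230 lbf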